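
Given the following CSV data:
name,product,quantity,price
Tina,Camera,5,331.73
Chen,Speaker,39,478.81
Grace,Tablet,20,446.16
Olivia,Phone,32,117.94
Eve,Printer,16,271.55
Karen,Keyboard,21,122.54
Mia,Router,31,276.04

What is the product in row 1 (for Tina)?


Row 1: Tina
Column 'product' = Camera

ANSWER: Camera


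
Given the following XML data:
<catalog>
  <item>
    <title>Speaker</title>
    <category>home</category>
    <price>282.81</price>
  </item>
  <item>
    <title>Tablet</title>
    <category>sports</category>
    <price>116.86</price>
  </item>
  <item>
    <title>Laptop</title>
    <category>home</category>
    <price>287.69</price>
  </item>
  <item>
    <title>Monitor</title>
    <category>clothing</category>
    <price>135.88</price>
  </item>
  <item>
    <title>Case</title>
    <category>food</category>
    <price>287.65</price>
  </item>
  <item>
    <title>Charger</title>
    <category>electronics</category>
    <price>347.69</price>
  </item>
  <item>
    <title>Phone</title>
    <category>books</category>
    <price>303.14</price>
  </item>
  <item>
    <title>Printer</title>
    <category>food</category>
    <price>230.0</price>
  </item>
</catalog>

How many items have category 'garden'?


Scanning <item> elements for <category>garden</category>:
Count: 0

ANSWER: 0


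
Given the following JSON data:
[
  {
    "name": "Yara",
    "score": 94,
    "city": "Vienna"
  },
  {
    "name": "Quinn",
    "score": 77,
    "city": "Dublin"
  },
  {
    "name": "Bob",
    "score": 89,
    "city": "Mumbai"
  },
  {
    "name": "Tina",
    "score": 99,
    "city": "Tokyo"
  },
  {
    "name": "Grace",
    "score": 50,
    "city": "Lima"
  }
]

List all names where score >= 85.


Filtering records where score >= 85:
  Yara (score=94) -> YES
  Quinn (score=77) -> no
  Bob (score=89) -> YES
  Tina (score=99) -> YES
  Grace (score=50) -> no


ANSWER: Yara, Bob, Tina


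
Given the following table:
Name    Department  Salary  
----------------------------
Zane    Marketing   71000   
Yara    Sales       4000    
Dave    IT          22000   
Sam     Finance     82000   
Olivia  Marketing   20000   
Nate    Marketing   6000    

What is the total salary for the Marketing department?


Marketing department members:
  Zane: 71000
  Olivia: 20000
  Nate: 6000
Total = 71000 + 20000 + 6000 = 97000

ANSWER: 97000


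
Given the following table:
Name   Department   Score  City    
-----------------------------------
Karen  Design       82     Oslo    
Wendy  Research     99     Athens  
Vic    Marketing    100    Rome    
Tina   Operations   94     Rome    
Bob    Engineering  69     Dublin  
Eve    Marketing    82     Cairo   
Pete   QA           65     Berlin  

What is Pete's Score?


Row 7: Pete
Score = 65

ANSWER: 65


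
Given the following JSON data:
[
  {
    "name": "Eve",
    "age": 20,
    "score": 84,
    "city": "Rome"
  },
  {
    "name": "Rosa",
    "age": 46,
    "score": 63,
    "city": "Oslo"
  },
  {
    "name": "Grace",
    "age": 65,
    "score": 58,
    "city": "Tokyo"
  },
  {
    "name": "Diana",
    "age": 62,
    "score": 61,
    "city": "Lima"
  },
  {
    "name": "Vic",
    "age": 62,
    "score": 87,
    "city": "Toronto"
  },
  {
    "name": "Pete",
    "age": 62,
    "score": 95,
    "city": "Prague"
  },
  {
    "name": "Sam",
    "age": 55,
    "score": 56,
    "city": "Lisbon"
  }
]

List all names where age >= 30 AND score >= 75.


Checking both conditions:
  Eve (age=20, score=84) -> no
  Rosa (age=46, score=63) -> no
  Grace (age=65, score=58) -> no
  Diana (age=62, score=61) -> no
  Vic (age=62, score=87) -> YES
  Pete (age=62, score=95) -> YES
  Sam (age=55, score=56) -> no


ANSWER: Vic, Pete


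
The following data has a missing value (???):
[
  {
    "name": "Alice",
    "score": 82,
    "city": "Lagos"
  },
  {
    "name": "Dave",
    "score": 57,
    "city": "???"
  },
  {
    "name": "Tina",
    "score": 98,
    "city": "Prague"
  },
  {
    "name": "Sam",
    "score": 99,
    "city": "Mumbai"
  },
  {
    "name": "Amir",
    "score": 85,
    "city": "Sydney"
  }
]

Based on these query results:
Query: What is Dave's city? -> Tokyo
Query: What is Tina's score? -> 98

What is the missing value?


The missing value is Dave's city
From query: Dave's city = Tokyo

ANSWER: Tokyo


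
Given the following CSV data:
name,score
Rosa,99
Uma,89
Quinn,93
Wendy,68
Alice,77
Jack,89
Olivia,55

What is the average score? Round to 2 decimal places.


Scores: 99, 89, 93, 68, 77, 89, 55
Sum = 570
Count = 7
Average = 570 / 7 = 81.43

ANSWER: 81.43


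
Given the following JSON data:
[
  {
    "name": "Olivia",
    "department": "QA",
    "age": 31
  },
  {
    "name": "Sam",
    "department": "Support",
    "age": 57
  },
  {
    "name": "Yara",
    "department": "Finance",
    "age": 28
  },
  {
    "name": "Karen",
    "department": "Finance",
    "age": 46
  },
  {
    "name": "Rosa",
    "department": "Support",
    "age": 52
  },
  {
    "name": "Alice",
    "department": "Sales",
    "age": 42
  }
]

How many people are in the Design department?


Scanning records for department = Design
  No matches found
Count: 0

ANSWER: 0


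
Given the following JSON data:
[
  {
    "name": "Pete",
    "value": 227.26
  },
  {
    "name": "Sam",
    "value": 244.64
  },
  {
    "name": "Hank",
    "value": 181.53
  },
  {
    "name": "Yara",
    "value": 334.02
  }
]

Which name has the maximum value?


Comparing values:
  Pete: 227.26
  Sam: 244.64
  Hank: 181.53
  Yara: 334.02
Maximum: Yara (334.02)

ANSWER: Yara


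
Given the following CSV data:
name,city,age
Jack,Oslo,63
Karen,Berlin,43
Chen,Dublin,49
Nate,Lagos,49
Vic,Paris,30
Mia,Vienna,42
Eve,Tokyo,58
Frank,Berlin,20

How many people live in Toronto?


Scanning city column for 'Toronto':
Total matches: 0

ANSWER: 0


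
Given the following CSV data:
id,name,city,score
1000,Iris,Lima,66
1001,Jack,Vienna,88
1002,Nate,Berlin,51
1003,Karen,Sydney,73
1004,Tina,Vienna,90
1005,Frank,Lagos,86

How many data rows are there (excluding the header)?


Counting rows (excluding header):
Header: id,name,city,score
Data rows: 6

ANSWER: 6


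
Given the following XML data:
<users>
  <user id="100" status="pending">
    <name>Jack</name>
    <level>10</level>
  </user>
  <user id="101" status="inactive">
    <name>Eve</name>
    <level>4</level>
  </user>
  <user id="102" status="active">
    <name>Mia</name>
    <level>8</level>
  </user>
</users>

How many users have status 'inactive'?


Counting users with status='inactive':
  Eve (id=101) -> MATCH
Count: 1

ANSWER: 1


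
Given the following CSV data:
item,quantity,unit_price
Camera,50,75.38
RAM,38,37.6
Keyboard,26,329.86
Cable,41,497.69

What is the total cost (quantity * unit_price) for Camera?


Row: Camera
quantity = 50
unit_price = 75.38
total = 50 * 75.38 = 3769.0

ANSWER: 3769.0


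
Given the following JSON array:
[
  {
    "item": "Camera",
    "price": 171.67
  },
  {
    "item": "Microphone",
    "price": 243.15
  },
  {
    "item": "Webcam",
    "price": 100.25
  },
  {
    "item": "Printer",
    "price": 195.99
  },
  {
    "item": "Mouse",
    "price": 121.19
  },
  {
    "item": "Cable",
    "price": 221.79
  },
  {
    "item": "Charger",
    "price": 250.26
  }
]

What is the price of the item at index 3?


Array index 3 -> Printer
price = 195.99

ANSWER: 195.99


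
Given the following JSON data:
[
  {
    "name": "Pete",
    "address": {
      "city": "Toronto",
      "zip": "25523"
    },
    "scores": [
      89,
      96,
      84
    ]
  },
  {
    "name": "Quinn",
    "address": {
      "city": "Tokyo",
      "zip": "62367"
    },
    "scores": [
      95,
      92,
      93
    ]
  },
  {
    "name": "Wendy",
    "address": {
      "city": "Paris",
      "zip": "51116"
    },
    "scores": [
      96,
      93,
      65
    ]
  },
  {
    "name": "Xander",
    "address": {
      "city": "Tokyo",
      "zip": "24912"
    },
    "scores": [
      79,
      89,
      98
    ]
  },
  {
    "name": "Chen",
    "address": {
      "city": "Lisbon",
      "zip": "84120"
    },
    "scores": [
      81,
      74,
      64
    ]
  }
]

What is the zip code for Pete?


Path: records[0].address.zip
Value: 25523

ANSWER: 25523


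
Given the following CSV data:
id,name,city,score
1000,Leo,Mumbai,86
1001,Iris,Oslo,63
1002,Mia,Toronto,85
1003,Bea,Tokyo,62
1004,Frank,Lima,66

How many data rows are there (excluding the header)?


Counting rows (excluding header):
Header: id,name,city,score
Data rows: 5

ANSWER: 5


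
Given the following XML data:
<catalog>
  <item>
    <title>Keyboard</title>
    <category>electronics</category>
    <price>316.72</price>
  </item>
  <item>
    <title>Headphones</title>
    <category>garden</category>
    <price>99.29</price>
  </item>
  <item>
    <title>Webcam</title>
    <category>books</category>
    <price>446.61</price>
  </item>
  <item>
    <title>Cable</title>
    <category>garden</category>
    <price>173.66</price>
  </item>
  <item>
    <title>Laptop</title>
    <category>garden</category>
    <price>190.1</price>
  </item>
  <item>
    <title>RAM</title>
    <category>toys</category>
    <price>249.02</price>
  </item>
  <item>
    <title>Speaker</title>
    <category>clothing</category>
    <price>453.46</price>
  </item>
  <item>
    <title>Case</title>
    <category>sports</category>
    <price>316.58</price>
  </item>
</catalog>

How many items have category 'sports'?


Scanning <item> elements for <category>sports</category>:
  Item 8: Case -> MATCH
Count: 1

ANSWER: 1


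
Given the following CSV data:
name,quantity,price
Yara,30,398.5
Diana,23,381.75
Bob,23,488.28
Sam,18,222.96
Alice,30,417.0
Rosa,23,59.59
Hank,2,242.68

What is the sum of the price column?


Values in 'price' column:
  Row 1: 398.5
  Row 2: 381.75
  Row 3: 488.28
  Row 4: 222.96
  Row 5: 417.0
  Row 6: 59.59
  Row 7: 242.68
Sum = 398.5 + 381.75 + 488.28 + 222.96 + 417.0 + 59.59 + 242.68 = 2210.76

ANSWER: 2210.76


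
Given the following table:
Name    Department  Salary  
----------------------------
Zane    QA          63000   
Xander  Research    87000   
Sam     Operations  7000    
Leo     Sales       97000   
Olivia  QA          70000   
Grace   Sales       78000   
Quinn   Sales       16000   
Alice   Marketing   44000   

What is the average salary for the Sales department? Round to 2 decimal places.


Sales department members:
  Leo: 97000
  Grace: 78000
  Quinn: 16000
Sum = 191000
Count = 3
Average = 191000 / 3 = 63666.67

ANSWER: 63666.67


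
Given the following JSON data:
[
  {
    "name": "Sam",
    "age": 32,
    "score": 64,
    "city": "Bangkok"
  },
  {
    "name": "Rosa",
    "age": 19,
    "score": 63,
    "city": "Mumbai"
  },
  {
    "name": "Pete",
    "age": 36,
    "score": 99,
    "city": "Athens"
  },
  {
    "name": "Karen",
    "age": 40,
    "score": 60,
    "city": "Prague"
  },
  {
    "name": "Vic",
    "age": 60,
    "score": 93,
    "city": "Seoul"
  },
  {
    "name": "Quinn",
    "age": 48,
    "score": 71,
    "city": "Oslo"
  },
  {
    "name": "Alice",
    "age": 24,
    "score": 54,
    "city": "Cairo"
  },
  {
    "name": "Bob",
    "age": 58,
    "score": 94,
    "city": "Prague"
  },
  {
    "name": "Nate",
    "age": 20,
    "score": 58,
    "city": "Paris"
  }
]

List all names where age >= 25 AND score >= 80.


Checking both conditions:
  Sam (age=32, score=64) -> no
  Rosa (age=19, score=63) -> no
  Pete (age=36, score=99) -> YES
  Karen (age=40, score=60) -> no
  Vic (age=60, score=93) -> YES
  Quinn (age=48, score=71) -> no
  Alice (age=24, score=54) -> no
  Bob (age=58, score=94) -> YES
  Nate (age=20, score=58) -> no


ANSWER: Pete, Vic, Bob


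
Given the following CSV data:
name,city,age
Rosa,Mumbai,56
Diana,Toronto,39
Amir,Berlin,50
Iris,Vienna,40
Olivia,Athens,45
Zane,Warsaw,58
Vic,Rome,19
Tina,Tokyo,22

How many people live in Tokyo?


Scanning city column for 'Tokyo':
  Row 8: Tina -> MATCH
Total matches: 1

ANSWER: 1


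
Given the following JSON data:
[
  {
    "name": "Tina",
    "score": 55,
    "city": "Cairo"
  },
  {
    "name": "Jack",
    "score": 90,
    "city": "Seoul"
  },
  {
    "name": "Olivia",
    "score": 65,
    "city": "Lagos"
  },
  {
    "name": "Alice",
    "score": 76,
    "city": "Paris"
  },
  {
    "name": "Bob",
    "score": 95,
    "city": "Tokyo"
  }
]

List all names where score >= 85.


Filtering records where score >= 85:
  Tina (score=55) -> no
  Jack (score=90) -> YES
  Olivia (score=65) -> no
  Alice (score=76) -> no
  Bob (score=95) -> YES


ANSWER: Jack, Bob


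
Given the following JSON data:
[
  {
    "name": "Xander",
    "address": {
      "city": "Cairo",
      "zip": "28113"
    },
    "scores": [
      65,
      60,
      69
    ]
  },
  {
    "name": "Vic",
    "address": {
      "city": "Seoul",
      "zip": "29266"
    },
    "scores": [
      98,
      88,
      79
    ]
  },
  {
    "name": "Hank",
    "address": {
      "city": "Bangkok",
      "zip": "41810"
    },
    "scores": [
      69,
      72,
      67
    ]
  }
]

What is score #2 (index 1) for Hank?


Path: records[2].scores[1]
Value: 72

ANSWER: 72


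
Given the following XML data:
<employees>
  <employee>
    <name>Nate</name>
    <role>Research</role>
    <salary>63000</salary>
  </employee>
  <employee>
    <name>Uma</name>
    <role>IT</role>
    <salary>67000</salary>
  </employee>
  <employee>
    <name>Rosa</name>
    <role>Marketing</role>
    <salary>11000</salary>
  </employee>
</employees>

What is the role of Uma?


Searching for <employee> with <name>Uma</name>
Found at position 2
<role>IT</role>

ANSWER: IT


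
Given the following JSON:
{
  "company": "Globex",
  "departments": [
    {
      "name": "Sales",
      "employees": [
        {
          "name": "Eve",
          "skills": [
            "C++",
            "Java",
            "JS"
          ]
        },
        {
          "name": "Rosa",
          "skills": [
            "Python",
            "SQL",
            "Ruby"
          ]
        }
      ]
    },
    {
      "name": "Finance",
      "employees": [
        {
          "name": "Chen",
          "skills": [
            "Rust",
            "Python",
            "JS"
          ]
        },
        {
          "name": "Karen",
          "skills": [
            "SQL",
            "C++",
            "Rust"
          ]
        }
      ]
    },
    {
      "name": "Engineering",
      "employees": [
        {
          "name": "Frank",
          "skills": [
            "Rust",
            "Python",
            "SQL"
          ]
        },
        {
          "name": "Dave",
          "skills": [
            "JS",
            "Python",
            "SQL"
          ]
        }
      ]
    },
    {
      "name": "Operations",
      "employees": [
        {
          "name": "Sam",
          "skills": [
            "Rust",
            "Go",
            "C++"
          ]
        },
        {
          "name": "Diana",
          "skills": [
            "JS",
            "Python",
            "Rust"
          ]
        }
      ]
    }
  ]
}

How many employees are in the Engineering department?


Path: departments[2].employees
Count: 2

ANSWER: 2


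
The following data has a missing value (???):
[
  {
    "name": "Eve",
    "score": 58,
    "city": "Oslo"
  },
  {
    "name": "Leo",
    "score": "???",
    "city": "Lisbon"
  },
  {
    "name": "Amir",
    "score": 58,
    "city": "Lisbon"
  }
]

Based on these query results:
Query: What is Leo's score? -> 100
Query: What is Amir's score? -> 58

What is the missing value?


The missing value is Leo's score
From query: Leo's score = 100

ANSWER: 100


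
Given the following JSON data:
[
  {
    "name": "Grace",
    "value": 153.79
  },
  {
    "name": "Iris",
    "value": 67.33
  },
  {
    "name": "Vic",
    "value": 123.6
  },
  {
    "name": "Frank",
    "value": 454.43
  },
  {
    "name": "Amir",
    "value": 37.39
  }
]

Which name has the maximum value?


Comparing values:
  Grace: 153.79
  Iris: 67.33
  Vic: 123.6
  Frank: 454.43
  Amir: 37.39
Maximum: Frank (454.43)

ANSWER: Frank


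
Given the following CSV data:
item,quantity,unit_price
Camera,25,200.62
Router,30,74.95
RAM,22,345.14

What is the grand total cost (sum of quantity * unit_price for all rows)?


Computing row totals:
  Camera: 25 * 200.62 = 5015.5
  Router: 30 * 74.95 = 2248.5
  RAM: 22 * 345.14 = 7593.08
Grand total = 5015.5 + 2248.5 + 7593.08 = 14857.08

ANSWER: 14857.08


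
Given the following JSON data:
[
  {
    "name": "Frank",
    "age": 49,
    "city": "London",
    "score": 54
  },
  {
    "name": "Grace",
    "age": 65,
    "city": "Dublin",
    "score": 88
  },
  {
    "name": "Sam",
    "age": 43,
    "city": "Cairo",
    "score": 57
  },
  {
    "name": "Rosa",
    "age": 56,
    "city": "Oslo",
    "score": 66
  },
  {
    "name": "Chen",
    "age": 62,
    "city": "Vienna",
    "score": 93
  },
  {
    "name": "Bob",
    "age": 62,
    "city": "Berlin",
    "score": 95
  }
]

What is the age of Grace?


Looking up record where name = Grace
Record index: 1
Field 'age' = 65

ANSWER: 65


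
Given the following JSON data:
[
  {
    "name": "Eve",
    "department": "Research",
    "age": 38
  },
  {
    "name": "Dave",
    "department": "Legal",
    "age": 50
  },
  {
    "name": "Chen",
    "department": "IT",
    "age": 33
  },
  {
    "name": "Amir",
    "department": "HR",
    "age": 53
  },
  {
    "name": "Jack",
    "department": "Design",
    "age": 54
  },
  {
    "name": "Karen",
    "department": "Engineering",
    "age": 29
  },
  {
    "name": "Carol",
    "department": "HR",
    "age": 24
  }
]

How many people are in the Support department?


Scanning records for department = Support
  No matches found
Count: 0

ANSWER: 0


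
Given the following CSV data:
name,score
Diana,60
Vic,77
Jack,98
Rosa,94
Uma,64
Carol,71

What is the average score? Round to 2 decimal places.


Scores: 60, 77, 98, 94, 64, 71
Sum = 464
Count = 6
Average = 464 / 6 = 77.33

ANSWER: 77.33


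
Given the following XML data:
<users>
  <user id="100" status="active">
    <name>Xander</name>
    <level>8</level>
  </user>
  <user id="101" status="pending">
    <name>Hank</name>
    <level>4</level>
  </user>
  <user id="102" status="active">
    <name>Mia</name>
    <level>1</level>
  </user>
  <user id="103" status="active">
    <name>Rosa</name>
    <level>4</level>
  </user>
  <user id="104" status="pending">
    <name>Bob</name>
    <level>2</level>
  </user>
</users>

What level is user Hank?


Finding user: Hank
<level>4</level>

ANSWER: 4


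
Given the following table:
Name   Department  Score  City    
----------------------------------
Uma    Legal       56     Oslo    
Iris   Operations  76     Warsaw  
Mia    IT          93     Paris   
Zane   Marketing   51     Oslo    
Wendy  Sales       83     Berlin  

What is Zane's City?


Row 4: Zane
City = Oslo

ANSWER: Oslo


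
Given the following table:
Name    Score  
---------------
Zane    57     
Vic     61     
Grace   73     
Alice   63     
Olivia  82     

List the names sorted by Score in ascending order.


Sorting by Score (ascending):
  Zane: 57
  Vic: 61
  Alice: 63
  Grace: 73
  Olivia: 82


ANSWER: Zane, Vic, Alice, Grace, Olivia


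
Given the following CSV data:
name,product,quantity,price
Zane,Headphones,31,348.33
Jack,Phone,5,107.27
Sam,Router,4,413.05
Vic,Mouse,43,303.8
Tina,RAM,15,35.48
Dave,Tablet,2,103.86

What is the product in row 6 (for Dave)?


Row 6: Dave
Column 'product' = Tablet

ANSWER: Tablet


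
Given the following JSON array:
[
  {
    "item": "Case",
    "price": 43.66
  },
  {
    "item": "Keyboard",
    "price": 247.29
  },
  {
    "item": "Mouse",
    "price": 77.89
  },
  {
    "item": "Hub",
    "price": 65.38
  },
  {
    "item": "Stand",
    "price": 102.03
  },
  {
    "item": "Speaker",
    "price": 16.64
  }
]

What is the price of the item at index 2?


Array index 2 -> Mouse
price = 77.89

ANSWER: 77.89


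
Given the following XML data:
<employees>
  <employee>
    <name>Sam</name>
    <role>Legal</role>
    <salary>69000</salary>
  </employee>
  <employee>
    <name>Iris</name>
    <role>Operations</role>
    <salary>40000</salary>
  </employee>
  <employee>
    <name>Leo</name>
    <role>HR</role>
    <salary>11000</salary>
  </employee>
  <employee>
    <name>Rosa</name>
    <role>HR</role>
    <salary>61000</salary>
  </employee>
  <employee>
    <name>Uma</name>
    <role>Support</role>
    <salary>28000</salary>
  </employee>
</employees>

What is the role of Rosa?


Searching for <employee> with <name>Rosa</name>
Found at position 4
<role>HR</role>

ANSWER: HR


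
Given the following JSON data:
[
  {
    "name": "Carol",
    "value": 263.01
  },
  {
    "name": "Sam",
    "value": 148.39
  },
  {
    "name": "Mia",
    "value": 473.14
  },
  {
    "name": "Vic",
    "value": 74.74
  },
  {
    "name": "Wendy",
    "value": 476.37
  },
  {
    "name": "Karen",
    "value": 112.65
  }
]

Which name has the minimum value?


Comparing values:
  Carol: 263.01
  Sam: 148.39
  Mia: 473.14
  Vic: 74.74
  Wendy: 476.37
  Karen: 112.65
Minimum: Vic (74.74)

ANSWER: Vic


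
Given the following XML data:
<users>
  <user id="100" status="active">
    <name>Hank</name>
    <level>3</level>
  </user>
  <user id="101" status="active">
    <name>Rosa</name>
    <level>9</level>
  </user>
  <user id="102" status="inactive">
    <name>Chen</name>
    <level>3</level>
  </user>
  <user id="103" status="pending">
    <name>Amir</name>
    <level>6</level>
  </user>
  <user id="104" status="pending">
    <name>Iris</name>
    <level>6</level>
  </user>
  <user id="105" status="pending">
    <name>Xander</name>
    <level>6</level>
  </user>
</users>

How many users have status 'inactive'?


Counting users with status='inactive':
  Chen (id=102) -> MATCH
Count: 1

ANSWER: 1


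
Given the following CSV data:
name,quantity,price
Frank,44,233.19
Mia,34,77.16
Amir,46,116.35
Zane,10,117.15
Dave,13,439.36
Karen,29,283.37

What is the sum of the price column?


Values in 'price' column:
  Row 1: 233.19
  Row 2: 77.16
  Row 3: 116.35
  Row 4: 117.15
  Row 5: 439.36
  Row 6: 283.37
Sum = 233.19 + 77.16 + 116.35 + 117.15 + 439.36 + 283.37 = 1266.58

ANSWER: 1266.58


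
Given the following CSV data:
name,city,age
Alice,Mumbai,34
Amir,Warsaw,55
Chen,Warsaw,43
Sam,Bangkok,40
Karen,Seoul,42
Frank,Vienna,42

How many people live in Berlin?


Scanning city column for 'Berlin':
Total matches: 0

ANSWER: 0


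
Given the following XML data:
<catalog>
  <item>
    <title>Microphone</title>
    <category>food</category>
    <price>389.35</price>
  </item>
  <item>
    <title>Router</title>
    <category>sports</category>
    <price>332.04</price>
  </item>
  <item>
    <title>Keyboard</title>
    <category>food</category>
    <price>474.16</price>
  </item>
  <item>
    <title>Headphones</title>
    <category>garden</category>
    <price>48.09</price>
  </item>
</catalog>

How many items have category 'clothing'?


Scanning <item> elements for <category>clothing</category>:
Count: 0

ANSWER: 0


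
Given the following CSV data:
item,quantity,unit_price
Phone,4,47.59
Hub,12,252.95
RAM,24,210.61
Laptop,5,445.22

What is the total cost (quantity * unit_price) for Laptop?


Row: Laptop
quantity = 5
unit_price = 445.22
total = 5 * 445.22 = 2226.1

ANSWER: 2226.1


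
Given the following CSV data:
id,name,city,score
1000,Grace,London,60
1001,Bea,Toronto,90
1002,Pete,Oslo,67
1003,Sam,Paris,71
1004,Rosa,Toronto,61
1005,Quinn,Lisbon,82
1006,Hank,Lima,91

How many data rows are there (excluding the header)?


Counting rows (excluding header):
Header: id,name,city,score
Data rows: 7

ANSWER: 7


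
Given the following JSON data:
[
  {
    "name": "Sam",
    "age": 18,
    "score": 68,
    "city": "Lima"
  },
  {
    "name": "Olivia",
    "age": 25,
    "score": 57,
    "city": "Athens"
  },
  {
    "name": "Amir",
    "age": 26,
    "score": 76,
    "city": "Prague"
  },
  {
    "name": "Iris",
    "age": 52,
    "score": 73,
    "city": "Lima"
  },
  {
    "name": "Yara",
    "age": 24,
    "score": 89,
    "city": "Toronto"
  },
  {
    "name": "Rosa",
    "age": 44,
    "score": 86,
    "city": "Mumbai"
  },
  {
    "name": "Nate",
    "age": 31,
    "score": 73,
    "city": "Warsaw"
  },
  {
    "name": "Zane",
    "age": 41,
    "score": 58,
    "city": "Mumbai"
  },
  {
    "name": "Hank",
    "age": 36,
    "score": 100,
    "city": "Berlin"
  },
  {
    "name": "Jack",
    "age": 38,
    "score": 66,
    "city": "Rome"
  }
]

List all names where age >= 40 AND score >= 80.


Checking both conditions:
  Sam (age=18, score=68) -> no
  Olivia (age=25, score=57) -> no
  Amir (age=26, score=76) -> no
  Iris (age=52, score=73) -> no
  Yara (age=24, score=89) -> no
  Rosa (age=44, score=86) -> YES
  Nate (age=31, score=73) -> no
  Zane (age=41, score=58) -> no
  Hank (age=36, score=100) -> no
  Jack (age=38, score=66) -> no


ANSWER: Rosa


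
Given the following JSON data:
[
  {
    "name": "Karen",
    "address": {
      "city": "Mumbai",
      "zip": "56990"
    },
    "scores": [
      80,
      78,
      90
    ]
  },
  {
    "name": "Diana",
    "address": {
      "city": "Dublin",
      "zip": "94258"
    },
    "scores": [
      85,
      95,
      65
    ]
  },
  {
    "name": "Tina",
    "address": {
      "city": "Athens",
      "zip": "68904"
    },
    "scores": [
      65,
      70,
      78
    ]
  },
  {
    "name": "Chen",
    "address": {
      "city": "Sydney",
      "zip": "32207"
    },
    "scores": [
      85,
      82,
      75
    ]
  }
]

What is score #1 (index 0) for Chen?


Path: records[3].scores[0]
Value: 85

ANSWER: 85


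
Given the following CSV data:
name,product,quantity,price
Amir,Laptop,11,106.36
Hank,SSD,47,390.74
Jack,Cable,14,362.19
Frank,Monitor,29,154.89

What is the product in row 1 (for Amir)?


Row 1: Amir
Column 'product' = Laptop

ANSWER: Laptop


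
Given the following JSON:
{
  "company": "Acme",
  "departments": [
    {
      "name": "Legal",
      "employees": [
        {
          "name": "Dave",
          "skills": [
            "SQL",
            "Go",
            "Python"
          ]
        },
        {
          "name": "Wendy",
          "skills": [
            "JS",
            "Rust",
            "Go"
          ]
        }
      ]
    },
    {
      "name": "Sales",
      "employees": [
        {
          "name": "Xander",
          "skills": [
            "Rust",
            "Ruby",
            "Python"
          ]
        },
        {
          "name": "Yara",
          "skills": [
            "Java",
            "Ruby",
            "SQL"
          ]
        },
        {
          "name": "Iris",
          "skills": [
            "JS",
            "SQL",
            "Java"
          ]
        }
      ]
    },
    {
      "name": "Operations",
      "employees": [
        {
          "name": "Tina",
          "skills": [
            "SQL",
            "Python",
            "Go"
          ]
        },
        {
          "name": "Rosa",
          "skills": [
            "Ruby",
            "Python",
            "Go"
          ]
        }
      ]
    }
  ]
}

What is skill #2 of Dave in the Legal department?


Path: departments[0].employees[0].skills[1]
Value: Go

ANSWER: Go


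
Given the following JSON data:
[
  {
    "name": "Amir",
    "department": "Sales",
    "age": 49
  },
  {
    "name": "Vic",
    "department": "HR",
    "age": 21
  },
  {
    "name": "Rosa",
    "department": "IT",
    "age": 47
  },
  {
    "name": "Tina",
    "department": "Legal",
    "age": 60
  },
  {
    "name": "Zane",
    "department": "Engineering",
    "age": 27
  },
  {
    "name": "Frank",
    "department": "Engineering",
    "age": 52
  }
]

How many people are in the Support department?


Scanning records for department = Support
  No matches found
Count: 0

ANSWER: 0


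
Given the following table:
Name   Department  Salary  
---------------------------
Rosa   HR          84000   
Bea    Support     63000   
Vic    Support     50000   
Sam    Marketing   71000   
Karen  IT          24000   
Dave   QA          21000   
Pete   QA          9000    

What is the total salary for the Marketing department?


Marketing department members:
  Sam: 71000
Total = 71000 = 71000

ANSWER: 71000


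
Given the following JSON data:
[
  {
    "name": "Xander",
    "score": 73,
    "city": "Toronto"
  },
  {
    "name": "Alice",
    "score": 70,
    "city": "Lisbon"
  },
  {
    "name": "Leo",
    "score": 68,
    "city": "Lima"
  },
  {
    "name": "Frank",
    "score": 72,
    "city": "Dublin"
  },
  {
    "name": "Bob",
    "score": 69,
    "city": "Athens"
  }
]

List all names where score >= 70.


Filtering records where score >= 70:
  Xander (score=73) -> YES
  Alice (score=70) -> YES
  Leo (score=68) -> no
  Frank (score=72) -> YES
  Bob (score=69) -> no


ANSWER: Xander, Alice, Frank


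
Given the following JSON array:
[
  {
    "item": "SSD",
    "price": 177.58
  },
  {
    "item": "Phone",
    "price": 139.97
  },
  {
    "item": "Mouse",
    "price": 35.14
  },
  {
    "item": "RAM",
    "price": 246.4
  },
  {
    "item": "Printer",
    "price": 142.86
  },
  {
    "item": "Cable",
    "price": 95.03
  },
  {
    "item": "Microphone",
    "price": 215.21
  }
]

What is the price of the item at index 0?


Array index 0 -> SSD
price = 177.58

ANSWER: 177.58


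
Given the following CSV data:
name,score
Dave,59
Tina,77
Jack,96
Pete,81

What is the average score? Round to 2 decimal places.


Scores: 59, 77, 96, 81
Sum = 313
Count = 4
Average = 313 / 4 = 78.25

ANSWER: 78.25


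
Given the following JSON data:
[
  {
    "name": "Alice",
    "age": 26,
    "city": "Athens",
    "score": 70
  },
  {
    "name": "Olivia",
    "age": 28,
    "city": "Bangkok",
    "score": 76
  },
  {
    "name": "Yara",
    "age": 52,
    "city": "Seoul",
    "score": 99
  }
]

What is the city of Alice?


Looking up record where name = Alice
Record index: 0
Field 'city' = Athens

ANSWER: Athens


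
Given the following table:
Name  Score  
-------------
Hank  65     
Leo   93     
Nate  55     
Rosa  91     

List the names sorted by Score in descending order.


Sorting by Score (descending):
  Leo: 93
  Rosa: 91
  Hank: 65
  Nate: 55


ANSWER: Leo, Rosa, Hank, Nate


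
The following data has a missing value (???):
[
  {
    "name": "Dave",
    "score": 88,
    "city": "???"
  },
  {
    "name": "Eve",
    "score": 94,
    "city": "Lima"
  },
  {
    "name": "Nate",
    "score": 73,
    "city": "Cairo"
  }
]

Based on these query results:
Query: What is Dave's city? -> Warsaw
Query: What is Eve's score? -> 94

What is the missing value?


The missing value is Dave's city
From query: Dave's city = Warsaw

ANSWER: Warsaw


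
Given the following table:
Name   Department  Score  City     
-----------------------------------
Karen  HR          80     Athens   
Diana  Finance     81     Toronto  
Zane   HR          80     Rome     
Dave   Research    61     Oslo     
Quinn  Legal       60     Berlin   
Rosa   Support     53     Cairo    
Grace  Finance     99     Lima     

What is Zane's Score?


Row 3: Zane
Score = 80

ANSWER: 80


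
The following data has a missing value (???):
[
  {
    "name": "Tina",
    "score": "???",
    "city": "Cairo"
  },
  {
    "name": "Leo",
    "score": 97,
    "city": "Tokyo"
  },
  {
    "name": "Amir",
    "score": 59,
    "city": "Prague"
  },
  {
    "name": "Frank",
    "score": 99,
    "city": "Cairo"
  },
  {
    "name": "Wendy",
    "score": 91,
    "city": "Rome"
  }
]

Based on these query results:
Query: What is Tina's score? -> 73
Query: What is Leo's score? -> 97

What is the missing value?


The missing value is Tina's score
From query: Tina's score = 73

ANSWER: 73


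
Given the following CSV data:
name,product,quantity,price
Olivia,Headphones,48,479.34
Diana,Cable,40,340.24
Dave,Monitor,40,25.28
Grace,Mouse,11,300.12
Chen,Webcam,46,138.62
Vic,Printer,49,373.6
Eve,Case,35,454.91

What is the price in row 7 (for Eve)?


Row 7: Eve
Column 'price' = 454.91

ANSWER: 454.91


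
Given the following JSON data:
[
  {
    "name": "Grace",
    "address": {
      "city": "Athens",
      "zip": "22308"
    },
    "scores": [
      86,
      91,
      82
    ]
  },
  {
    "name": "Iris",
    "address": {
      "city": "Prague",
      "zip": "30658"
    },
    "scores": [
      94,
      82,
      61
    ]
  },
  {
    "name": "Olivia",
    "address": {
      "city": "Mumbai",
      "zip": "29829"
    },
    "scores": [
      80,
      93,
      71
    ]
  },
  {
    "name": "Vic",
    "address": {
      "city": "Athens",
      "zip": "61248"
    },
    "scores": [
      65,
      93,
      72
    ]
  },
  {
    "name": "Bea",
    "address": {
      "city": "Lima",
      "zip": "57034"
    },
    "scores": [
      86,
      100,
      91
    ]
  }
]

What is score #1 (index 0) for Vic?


Path: records[3].scores[0]
Value: 65

ANSWER: 65


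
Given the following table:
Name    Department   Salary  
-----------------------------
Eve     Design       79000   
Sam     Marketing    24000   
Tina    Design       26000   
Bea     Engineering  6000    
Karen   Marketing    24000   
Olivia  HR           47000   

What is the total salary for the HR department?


HR department members:
  Olivia: 47000
Total = 47000 = 47000

ANSWER: 47000


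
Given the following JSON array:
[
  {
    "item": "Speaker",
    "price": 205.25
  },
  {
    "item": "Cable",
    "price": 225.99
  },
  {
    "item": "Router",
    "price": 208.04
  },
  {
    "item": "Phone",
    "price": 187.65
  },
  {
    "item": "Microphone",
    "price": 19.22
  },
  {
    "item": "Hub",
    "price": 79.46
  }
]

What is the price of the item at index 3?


Array index 3 -> Phone
price = 187.65

ANSWER: 187.65


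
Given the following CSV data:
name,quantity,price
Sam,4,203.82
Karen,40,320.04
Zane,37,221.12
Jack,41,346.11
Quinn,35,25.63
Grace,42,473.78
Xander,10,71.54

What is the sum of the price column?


Values in 'price' column:
  Row 1: 203.82
  Row 2: 320.04
  Row 3: 221.12
  Row 4: 346.11
  Row 5: 25.63
  Row 6: 473.78
  Row 7: 71.54
Sum = 203.82 + 320.04 + 221.12 + 346.11 + 25.63 + 473.78 + 71.54 = 1662.04

ANSWER: 1662.04


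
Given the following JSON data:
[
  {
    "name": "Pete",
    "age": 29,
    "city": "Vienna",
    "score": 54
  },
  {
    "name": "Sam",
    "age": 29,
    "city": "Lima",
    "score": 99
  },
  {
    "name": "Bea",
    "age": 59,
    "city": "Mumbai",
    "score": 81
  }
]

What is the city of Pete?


Looking up record where name = Pete
Record index: 0
Field 'city' = Vienna

ANSWER: Vienna


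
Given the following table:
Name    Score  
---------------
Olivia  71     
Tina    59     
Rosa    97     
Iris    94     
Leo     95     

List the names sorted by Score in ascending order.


Sorting by Score (ascending):
  Tina: 59
  Olivia: 71
  Iris: 94
  Leo: 95
  Rosa: 97


ANSWER: Tina, Olivia, Iris, Leo, Rosa


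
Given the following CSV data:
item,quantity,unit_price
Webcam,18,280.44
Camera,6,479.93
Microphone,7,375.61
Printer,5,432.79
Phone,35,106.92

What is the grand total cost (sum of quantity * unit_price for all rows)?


Computing row totals:
  Webcam: 18 * 280.44 = 5047.92
  Camera: 6 * 479.93 = 2879.58
  Microphone: 7 * 375.61 = 2629.27
  Printer: 5 * 432.79 = 2163.95
  Phone: 35 * 106.92 = 3742.2
Grand total = 5047.92 + 2879.58 + 2629.27 + 2163.95 + 3742.2 = 16462.92

ANSWER: 16462.92


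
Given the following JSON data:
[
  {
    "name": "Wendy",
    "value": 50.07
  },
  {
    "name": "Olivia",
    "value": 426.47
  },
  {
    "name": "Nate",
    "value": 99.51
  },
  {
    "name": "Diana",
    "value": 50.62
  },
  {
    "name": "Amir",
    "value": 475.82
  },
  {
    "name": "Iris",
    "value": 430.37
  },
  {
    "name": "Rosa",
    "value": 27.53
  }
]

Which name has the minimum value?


Comparing values:
  Wendy: 50.07
  Olivia: 426.47
  Nate: 99.51
  Diana: 50.62
  Amir: 475.82
  Iris: 430.37
  Rosa: 27.53
Minimum: Rosa (27.53)

ANSWER: Rosa


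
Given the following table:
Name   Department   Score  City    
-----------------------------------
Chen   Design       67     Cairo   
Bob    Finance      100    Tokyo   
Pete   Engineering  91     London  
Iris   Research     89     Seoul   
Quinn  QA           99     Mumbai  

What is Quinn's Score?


Row 5: Quinn
Score = 99

ANSWER: 99


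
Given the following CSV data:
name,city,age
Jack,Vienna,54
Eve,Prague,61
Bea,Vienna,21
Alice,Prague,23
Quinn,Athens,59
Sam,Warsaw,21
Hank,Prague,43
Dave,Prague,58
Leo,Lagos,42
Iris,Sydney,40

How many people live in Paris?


Scanning city column for 'Paris':
Total matches: 0

ANSWER: 0


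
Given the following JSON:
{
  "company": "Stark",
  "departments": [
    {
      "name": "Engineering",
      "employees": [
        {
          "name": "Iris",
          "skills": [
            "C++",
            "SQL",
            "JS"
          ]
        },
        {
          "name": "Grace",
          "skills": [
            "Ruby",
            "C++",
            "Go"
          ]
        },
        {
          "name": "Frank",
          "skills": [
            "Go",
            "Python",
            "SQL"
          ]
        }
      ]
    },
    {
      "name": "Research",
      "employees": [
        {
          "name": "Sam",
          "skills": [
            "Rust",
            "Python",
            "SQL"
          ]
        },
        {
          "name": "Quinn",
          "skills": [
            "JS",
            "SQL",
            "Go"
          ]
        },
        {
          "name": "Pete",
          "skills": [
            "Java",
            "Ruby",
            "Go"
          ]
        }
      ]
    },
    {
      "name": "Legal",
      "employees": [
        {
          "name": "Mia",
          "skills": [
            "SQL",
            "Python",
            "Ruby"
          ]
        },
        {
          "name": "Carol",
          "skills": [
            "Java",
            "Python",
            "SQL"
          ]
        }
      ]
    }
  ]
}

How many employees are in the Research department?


Path: departments[1].employees
Count: 3

ANSWER: 3


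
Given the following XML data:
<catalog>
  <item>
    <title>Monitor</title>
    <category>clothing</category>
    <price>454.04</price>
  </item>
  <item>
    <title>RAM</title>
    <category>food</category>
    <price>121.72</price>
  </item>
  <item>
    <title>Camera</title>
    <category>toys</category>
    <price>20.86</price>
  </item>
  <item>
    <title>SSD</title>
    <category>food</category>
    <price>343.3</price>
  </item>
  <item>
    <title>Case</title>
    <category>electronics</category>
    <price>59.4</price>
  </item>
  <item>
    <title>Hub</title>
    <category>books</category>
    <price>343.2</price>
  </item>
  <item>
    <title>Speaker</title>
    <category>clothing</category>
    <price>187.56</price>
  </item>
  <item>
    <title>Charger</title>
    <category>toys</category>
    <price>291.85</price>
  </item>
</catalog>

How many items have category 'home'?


Scanning <item> elements for <category>home</category>:
Count: 0

ANSWER: 0


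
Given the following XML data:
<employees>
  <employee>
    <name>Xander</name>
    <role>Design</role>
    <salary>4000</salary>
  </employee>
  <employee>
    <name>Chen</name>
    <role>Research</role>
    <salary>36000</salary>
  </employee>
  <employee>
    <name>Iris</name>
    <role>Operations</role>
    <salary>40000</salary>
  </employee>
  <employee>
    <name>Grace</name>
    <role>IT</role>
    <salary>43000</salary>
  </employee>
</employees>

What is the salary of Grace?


Searching for <employee> with <name>Grace</name>
Found at position 4
<salary>43000</salary>

ANSWER: 43000


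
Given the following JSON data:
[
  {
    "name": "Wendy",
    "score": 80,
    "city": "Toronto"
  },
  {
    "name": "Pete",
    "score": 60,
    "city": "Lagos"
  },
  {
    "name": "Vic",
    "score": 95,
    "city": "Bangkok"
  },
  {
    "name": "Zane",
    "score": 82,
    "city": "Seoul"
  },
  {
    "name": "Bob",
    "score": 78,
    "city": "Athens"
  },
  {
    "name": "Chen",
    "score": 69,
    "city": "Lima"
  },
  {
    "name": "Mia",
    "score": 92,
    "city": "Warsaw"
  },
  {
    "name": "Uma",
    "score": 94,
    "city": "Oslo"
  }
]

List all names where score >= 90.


Filtering records where score >= 90:
  Wendy (score=80) -> no
  Pete (score=60) -> no
  Vic (score=95) -> YES
  Zane (score=82) -> no
  Bob (score=78) -> no
  Chen (score=69) -> no
  Mia (score=92) -> YES
  Uma (score=94) -> YES


ANSWER: Vic, Mia, Uma
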